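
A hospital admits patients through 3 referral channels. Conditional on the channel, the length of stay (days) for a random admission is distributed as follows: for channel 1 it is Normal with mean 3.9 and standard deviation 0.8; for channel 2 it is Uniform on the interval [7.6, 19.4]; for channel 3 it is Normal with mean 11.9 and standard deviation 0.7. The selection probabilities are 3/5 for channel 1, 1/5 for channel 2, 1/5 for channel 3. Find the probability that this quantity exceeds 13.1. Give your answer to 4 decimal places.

Conditional on each channel, P(X > 13.1): 1: 0; 2: 0.533898; 3: 0.0432381.
By total probability, P(X > 13.1) = 0.6·0 + 0.2·0.533898 + 0.2·0.0432381 = 0.115427.

0.1154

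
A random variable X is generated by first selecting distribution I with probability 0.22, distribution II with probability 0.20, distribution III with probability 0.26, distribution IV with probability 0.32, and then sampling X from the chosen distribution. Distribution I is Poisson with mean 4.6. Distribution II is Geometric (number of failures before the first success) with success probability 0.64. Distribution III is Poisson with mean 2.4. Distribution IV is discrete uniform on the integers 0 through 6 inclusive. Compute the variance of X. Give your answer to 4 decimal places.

Per component, I: μ=4.6, E[X²]=25.76; II: μ=0.5625, E[X²]=1.19531; III: μ=2.4, E[X²]=8.16; IV: μ=3, E[X²]=13.
E[X] = 0.22·4.6 + 0.2·0.5625 + 0.26·2.4 + 0.32·3 = 2.7085.
E[X²] = 0.22·25.76 + 0.2·1.19531 + 0.26·8.16 + 0.32·13 = 12.1879.
Var(X) = E[X²] − (E[X])² = 12.1879 − 7.33597 = 4.85189.

4.8519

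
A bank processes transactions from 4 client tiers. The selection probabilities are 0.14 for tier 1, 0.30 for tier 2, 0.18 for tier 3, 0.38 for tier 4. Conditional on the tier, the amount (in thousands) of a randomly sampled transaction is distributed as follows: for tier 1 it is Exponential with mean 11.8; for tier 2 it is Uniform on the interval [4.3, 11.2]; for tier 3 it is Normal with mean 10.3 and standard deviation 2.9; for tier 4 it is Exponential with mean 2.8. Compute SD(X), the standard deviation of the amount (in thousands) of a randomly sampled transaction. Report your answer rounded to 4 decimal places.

Per component, 1: μ=11.8, E[X²]=278.48; 2: μ=7.75, E[X²]=64.03; 3: μ=10.3, E[X²]=114.5; 4: μ=2.8, E[X²]=15.68.
E[X] = 0.14·11.8 + 0.3·7.75 + 0.18·10.3 + 0.38·2.8 = 6.895.
E[X²] = 0.14·278.48 + 0.3·64.03 + 0.18·114.5 + 0.38·15.68 = 84.7646.
Var(X) = E[X²] − (E[X])² = 84.7646 − 47.541 = 37.2236.
SD(X) = √37.2236 = 6.10111.

6.1011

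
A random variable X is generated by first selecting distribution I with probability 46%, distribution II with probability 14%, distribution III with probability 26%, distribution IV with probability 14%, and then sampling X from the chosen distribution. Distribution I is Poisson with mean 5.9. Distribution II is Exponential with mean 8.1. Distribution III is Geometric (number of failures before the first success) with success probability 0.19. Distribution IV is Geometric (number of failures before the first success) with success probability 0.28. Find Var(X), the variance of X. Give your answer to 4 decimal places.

Per component, I: μ=5.9, E[X²]=40.71; II: μ=8.1, E[X²]=131.22; III: μ=4.26316, E[X²]=40.6122; IV: μ=2.57143, E[X²]=15.7959.
E[X] = 0.46·5.9 + 0.14·8.1 + 0.26·4.26316 + 0.14·2.57143 = 5.31642.
E[X²] = 0.46·40.71 + 0.14·131.22 + 0.26·40.6122 + 0.14·15.7959 = 49.868.
Var(X) = E[X²] − (E[X])² = 49.868 − 28.2643 = 21.6037.

21.6037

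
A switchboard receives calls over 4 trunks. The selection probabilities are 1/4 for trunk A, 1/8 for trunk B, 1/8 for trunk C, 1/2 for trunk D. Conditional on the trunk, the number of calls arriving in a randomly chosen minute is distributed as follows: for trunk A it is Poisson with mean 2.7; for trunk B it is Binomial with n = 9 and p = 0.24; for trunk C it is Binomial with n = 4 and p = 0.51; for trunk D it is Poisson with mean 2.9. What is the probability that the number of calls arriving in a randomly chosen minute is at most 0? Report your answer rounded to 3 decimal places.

0.062

Conditional on each trunk, P(X ≤ 0): A: 0.0672055; B: 0.0845906; C: 0.057648; D: 0.0550232.
By total probability, P(X ≤ 0) = 0.25·0.0672055 + 0.125·0.0845906 + 0.125·0.057648 + 0.5·0.0550232 = 0.0620928.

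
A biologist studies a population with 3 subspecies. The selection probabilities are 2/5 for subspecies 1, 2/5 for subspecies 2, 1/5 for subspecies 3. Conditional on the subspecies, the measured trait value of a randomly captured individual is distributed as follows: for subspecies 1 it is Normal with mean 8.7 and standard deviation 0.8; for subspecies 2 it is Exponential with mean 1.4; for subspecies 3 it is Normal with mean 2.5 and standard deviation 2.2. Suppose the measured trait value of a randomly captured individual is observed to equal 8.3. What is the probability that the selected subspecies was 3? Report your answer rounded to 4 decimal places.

0.0063

Likelihoods f(8.3 | ·): 1: 0.440082; 2: 0.00190163; 3: 0.00561338.
Posterior ∝ prior × likelihood. Numerator for 3: 0.2·0.00561338 = 0.00112268.
Normalizing constant: 0.4·0.440082 + 0.4·0.00190163 + 0.2·0.00561338 = 0.177916.
P(3 | observation) = 0.00112268 / 0.177916 = 0.00631015.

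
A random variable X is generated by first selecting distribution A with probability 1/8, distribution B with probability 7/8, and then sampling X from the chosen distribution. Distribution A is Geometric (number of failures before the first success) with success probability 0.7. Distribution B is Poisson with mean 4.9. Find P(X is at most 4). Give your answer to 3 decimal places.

0.526

Conditional on each component, P(X ≤ 4): A: 0.99757; B: 0.458212.
By total probability, P(X ≤ 4) = 0.125·0.99757 + 0.875·0.458212 = 0.525632.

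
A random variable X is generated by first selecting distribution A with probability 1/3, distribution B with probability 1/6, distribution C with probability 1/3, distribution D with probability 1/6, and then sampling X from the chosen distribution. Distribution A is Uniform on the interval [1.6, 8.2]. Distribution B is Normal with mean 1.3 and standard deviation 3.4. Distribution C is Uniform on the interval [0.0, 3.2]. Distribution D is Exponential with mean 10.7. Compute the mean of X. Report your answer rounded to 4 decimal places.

Component means — A: 4.9; B: 1.3; C: 1.6; D: 10.7.
E[X] = 0.333333·4.9 + 0.166667·1.3 + 0.333333·1.6 + 0.166667·10.7 = 4.16667.

4.1667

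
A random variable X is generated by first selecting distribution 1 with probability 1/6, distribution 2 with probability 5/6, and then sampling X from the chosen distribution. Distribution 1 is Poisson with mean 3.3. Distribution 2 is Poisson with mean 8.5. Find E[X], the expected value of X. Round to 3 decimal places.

7.633

Component means — 1: 3.3; 2: 8.5.
E[X] = 0.166667·3.3 + 0.833333·8.5 = 7.63333.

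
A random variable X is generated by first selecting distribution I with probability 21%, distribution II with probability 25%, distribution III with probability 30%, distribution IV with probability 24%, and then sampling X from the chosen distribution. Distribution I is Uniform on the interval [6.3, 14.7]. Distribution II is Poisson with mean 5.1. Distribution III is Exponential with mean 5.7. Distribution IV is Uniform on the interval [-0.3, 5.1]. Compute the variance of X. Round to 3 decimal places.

Per component, I: μ=10.5, E[X²]=116.13; II: μ=5.1, E[X²]=31.11; III: μ=5.7, E[X²]=64.98; IV: μ=2.4, E[X²]=8.19.
E[X] = 0.21·10.5 + 0.25·5.1 + 0.3·5.7 + 0.24·2.4 = 5.766.
E[X²] = 0.21·116.13 + 0.25·31.11 + 0.3·64.98 + 0.24·8.19 = 53.6244.
Var(X) = E[X²] − (E[X])² = 53.6244 − 33.2468 = 20.3776.

20.378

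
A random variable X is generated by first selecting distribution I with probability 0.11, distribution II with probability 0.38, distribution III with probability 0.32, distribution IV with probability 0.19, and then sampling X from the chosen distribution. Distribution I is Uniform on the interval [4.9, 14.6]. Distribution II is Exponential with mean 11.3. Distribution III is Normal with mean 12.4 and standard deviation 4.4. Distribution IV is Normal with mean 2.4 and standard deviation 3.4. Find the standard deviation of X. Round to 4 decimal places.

Per component, I: μ=9.75, E[X²]=102.903; II: μ=11.3, E[X²]=255.38; III: μ=12.4, E[X²]=173.12; IV: μ=2.4, E[X²]=17.32.
E[X] = 0.11·9.75 + 0.38·11.3 + 0.32·12.4 + 0.19·2.4 = 9.7905.
E[X²] = 0.11·102.903 + 0.38·255.38 + 0.32·173.12 + 0.19·17.32 = 167.053.
Var(X) = E[X²] − (E[X])² = 167.053 − 95.8539 = 71.1991.
SD(X) = √71.1991 = 8.43795.

8.4380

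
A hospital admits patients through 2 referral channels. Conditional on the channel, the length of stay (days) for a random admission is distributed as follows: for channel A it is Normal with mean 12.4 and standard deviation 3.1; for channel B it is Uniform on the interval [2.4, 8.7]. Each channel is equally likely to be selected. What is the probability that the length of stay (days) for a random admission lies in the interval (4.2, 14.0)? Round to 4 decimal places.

Conditional on each channel, P(4.2 < X < 14.0): A: 0.693035; B: 0.714286.
By total probability, P(4.2 < X < 14.0) = 0.5·0.693035 + 0.5·0.714286 = 0.70366.

0.7037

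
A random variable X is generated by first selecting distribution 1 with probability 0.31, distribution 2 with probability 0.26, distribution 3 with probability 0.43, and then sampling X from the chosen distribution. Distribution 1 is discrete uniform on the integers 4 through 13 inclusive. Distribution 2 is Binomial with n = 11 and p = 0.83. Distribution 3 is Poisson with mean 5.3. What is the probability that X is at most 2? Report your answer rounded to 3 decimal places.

0.044

Conditional on each component, P(X ≤ 2): 1: 0; 2: 4.68072e-06; 3: 0.101554.
By total probability, P(X ≤ 2) = 0.31·0 + 0.26·4.68072e-06 + 0.43·0.101554 = 0.0436694.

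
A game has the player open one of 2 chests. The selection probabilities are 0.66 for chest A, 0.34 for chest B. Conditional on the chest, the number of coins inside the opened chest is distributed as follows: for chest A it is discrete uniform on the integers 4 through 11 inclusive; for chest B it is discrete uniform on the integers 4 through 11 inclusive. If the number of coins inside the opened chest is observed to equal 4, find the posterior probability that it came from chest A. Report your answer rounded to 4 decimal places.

Likelihoods P(X=4 | ·): A: 0.125; B: 0.125.
Posterior ∝ prior × likelihood. Numerator for A: 0.66·0.125 = 0.0825.
Normalizing constant: 0.66·0.125 + 0.34·0.125 = 0.125.
P(A | observation) = 0.0825 / 0.125 = 0.66.

0.6600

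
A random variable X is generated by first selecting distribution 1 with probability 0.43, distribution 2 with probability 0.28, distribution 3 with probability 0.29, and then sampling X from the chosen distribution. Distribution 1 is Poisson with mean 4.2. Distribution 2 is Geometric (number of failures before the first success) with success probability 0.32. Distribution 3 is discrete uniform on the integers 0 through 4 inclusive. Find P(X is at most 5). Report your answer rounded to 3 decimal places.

0.866

Conditional on each component, P(X ≤ 5): 1: 0.753143; 2: 0.901133; 3: 1.
By total probability, P(X ≤ 5) = 0.43·0.753143 + 0.28·0.901133 + 0.29·1 = 0.866169.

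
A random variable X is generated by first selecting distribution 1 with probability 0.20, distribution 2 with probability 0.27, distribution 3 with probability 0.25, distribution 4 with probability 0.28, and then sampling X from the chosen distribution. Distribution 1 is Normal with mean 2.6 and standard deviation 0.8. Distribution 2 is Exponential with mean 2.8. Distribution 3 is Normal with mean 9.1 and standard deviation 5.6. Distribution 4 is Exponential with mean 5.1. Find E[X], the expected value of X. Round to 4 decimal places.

4.9790

Component means — 1: 2.6; 2: 2.8; 3: 9.1; 4: 5.1.
E[X] = 0.2·2.6 + 0.27·2.8 + 0.25·9.1 + 0.28·5.1 = 4.979.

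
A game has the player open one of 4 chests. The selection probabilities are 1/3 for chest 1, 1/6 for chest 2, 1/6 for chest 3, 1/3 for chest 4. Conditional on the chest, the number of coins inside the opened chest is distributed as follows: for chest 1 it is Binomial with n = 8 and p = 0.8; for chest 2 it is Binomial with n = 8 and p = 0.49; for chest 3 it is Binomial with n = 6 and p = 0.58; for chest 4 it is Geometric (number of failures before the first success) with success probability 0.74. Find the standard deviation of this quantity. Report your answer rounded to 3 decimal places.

2.702

Per component, 1: μ=6.4, E[X²]=42.24; 2: μ=3.92, E[X²]=17.3656; 3: μ=3.48, E[X²]=13.572; 4: μ=0.351351, E[X²]=0.598247.
E[X] = 0.333333·6.4 + 0.166667·3.92 + 0.166667·3.48 + 0.333333·0.351351 = 3.48378.
E[X²] = 0.333333·42.24 + 0.166667·17.3656 + 0.166667·13.572 + 0.333333·0.598247 = 19.4357.
Var(X) = E[X²] − (E[X])² = 19.4357 − 12.1367 = 7.29893.
SD(X) = √7.29893 = 2.70165.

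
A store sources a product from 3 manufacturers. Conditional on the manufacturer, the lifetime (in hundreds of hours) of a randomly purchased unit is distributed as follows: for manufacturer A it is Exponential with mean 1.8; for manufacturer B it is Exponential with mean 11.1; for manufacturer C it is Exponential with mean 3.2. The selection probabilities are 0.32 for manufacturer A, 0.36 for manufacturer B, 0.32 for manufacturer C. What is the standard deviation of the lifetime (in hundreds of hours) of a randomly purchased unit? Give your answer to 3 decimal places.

8.125

Per component, A: μ=1.8, E[X²]=6.48; B: μ=11.1, E[X²]=246.42; C: μ=3.2, E[X²]=20.48.
E[X] = 0.32·1.8 + 0.36·11.1 + 0.32·3.2 = 5.596.
E[X²] = 0.32·6.48 + 0.36·246.42 + 0.32·20.48 = 97.3384.
Var(X) = E[X²] − (E[X])² = 97.3384 − 31.3152 = 66.0232.
SD(X) = √66.0232 = 8.12547.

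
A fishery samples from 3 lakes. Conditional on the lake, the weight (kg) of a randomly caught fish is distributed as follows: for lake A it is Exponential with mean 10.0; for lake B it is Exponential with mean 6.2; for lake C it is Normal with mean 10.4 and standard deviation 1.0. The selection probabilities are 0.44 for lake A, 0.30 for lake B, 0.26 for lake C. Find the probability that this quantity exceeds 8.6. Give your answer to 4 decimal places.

Conditional on each lake, P(X > 8.6): A: 0.423162; B: 0.249799; C: 0.96407.
By total probability, P(X > 8.6) = 0.44·0.423162 + 0.3·0.249799 + 0.26·0.96407 = 0.511789.

0.5118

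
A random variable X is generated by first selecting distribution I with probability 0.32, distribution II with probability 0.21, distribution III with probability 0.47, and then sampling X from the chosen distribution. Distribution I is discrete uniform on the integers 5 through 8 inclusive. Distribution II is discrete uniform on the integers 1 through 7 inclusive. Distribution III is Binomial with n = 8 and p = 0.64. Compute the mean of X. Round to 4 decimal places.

Component means — I: 6.5; II: 4; III: 5.12.
E[X] = 0.32·6.5 + 0.21·4 + 0.47·5.12 = 5.3264.

5.3264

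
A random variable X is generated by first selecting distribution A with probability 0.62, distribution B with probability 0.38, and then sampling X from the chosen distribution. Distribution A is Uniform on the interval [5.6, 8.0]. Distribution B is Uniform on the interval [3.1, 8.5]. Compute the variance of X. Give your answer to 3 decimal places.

1.457

Per component, A: μ=6.8, E[X²]=46.72; B: μ=5.8, E[X²]=36.07.
E[X] = 0.62·6.8 + 0.38·5.8 = 6.42.
E[X²] = 0.62·46.72 + 0.38·36.07 = 42.673.
Var(X) = E[X²] − (E[X])² = 42.673 − 41.2164 = 1.4566.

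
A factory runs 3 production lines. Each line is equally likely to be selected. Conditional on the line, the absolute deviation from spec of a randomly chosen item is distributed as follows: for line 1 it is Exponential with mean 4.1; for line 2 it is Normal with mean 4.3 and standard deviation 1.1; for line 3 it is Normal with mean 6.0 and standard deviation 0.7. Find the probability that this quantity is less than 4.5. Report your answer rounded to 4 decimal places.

Conditional on each line, P(X < 4.5): 1: 0.666316; 2: 0.572137; 3: 0.0160623.
By total probability, P(X < 4.5) = 0.333333·0.666316 + 0.333333·0.572137 + 0.333333·0.0160623 = 0.418172.

0.4182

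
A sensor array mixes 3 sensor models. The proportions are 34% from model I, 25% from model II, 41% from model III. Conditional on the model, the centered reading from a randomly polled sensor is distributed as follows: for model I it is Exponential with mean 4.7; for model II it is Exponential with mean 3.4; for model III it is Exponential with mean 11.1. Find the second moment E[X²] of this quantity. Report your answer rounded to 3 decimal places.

121.833

For each component E[X²] = Var + (mean)², giving I: 44.18; II: 23.12; III: 246.42.
Overall E[X²] = 0.34·44.18 + 0.25·23.12 + 0.41·246.42 = 121.833.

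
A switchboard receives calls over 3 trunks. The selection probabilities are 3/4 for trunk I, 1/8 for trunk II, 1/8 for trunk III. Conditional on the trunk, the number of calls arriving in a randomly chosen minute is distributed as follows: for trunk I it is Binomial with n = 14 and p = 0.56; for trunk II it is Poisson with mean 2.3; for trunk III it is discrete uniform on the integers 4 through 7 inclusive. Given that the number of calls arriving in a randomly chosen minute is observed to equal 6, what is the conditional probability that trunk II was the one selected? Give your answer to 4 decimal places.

Likelihoods P(X=6 | ·): I: 0.130108; II: 0.0206138; III: 0.25.
Posterior ∝ prior × likelihood. Numerator for II: 0.125·0.0206138 = 0.00257672.
Normalizing constant: 0.75·0.130108 + 0.125·0.0206138 + 0.125·0.25 = 0.131408.
P(II | observation) = 0.00257672 / 0.131408 = 0.0196086.

0.0196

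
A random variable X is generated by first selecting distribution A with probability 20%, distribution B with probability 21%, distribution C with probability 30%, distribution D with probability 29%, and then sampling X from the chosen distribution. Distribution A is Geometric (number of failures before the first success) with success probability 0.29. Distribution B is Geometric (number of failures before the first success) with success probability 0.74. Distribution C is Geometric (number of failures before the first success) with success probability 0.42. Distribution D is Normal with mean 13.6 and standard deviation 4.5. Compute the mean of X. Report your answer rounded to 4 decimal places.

Component means — A: 2.44828; B: 0.351351; C: 1.38095; D: 13.6.
E[X] = 0.2·2.44828 + 0.21·0.351351 + 0.3·1.38095 + 0.29·13.6 = 4.92172.

4.9217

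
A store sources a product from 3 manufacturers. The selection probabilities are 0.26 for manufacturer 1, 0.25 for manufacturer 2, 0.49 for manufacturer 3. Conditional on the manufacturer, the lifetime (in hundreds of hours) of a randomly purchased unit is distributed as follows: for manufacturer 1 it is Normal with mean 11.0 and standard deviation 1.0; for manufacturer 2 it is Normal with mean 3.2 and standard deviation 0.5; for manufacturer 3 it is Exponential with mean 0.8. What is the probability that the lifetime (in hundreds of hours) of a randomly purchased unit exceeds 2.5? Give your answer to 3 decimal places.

Conditional on each manufacturer, P(X > 2.5): 1: 1; 2: 0.919243; 3: 0.0439369.
By total probability, P(X > 2.5) = 0.26·1 + 0.25·0.919243 + 0.49·0.0439369 = 0.51134.

0.511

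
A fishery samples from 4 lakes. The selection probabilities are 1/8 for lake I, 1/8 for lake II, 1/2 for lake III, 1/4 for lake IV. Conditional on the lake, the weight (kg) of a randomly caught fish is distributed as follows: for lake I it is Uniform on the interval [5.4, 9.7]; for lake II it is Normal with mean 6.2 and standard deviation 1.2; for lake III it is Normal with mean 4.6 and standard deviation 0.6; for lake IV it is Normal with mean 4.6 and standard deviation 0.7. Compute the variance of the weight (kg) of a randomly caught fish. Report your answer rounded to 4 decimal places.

1.7594

Per component, I: μ=7.55, E[X²]=58.5433; II: μ=6.2, E[X²]=39.88; III: μ=4.6, E[X²]=21.52; IV: μ=4.6, E[X²]=21.65.
E[X] = 0.125·7.55 + 0.125·6.2 + 0.5·4.6 + 0.25·4.6 = 5.16875.
E[X²] = 0.125·58.5433 + 0.125·39.88 + 0.5·21.52 + 0.25·21.65 = 28.4754.
Var(X) = E[X²] − (E[X])² = 28.4754 − 26.716 = 1.75944.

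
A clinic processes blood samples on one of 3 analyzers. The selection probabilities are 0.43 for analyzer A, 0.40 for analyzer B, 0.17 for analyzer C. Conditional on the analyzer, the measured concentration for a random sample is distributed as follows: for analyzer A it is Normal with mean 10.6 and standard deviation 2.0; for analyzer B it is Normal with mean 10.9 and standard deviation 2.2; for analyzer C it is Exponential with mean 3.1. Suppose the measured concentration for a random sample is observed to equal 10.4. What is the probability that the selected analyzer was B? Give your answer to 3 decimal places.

0.448

Likelihoods f(10.4 | ·): A: 0.198476; B: 0.176714; C: 0.0112629.
Posterior ∝ prior × likelihood. Numerator for B: 0.4·0.176714 = 0.0706856.
Normalizing constant: 0.43·0.198476 + 0.4·0.176714 + 0.17·0.0112629 = 0.157945.
P(B | observation) = 0.0706856 / 0.157945 = 0.447533.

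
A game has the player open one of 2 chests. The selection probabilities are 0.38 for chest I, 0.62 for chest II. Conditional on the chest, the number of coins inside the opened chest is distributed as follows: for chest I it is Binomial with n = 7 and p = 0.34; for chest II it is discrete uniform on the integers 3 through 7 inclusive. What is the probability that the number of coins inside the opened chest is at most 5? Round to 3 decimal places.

Conditional on each chest, P(X ≤ 5): I: 0.992338; II: 0.6.
By total probability, P(X ≤ 5) = 0.38·0.992338 + 0.62·0.6 = 0.749088.

0.749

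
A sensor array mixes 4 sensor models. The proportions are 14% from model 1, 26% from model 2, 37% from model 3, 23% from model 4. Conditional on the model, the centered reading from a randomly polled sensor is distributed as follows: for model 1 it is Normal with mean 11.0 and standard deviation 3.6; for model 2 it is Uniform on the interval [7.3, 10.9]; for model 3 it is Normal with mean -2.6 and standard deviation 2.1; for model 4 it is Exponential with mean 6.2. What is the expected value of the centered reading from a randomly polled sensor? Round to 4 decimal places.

Component means — 1: 11; 2: 9.1; 3: -2.6; 4: 6.2.
E[X] = 0.14·11 + 0.26·9.1 + 0.37·-2.6 + 0.23·6.2 = 4.37.

4.3700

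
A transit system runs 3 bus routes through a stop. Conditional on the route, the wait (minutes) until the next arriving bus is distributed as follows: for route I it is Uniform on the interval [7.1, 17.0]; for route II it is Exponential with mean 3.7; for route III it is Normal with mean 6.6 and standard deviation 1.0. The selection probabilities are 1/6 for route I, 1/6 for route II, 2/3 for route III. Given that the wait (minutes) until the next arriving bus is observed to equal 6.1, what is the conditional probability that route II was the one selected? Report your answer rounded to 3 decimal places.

0.036

Likelihoods f(6.1 | ·): I: 0; II: 0.0519756; III: 0.352065.
Posterior ∝ prior × likelihood. Numerator for II: 0.166667·0.0519756 = 0.0086626.
Normalizing constant: 0.166667·0 + 0.166667·0.0519756 + 0.666667·0.352065 = 0.243373.
P(II | observation) = 0.0086626 / 0.243373 = 0.0355939.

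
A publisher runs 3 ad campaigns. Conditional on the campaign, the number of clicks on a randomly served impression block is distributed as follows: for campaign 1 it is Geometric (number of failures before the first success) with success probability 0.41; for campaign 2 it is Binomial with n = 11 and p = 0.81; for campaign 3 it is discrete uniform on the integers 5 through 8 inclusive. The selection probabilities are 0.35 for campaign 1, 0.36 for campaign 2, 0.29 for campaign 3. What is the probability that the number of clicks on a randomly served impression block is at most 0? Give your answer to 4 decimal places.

Conditional on each campaign, P(X ≤ 0): 1: 0.41; 2: 1.1649e-08; 3: 0.
By total probability, P(X ≤ 0) = 0.35·0.41 + 0.36·1.1649e-08 + 0.29·0 = 0.1435.

0.1435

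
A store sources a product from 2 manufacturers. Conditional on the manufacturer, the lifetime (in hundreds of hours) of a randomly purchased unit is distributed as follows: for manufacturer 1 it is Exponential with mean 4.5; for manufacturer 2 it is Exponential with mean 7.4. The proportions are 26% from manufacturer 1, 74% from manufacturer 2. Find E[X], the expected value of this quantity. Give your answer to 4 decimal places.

Component means — 1: 4.5; 2: 7.4.
E[X] = 0.26·4.5 + 0.74·7.4 = 6.646.

6.6460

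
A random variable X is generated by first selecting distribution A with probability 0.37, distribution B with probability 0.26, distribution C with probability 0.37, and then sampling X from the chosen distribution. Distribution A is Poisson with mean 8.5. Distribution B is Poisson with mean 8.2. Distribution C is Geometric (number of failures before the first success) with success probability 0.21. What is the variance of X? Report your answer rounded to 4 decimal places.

Per component, A: μ=8.5, E[X²]=80.75; B: μ=8.2, E[X²]=75.44; C: μ=3.7619, E[X²]=32.0658.
E[X] = 0.37·8.5 + 0.26·8.2 + 0.37·3.7619 = 6.6689.
E[X²] = 0.37·80.75 + 0.26·75.44 + 0.37·32.0658 = 61.3562.
Var(X) = E[X²] − (E[X])² = 61.3562 − 44.4743 = 16.8819.

16.8819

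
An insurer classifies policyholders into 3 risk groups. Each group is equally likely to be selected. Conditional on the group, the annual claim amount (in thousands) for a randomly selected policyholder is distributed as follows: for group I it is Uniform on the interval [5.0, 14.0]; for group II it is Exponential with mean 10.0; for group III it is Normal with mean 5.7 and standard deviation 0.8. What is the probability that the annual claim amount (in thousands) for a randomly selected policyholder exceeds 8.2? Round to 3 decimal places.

0.362

Conditional on each group, P(X > 8.2): I: 0.644444; II: 0.440432; III: 0.000889025.
By total probability, P(X > 8.2) = 0.333333·0.644444 + 0.333333·0.440432 + 0.333333·0.000889025 = 0.361922.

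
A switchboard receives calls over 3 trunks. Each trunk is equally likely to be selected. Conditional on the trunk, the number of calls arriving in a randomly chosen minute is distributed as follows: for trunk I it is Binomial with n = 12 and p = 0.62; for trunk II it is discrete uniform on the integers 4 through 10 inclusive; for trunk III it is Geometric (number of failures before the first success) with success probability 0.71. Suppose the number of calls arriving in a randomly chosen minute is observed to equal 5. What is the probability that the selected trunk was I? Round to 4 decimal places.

0.3652

Likelihoods P(X=5 | ·): I: 0.0830173; II: 0.142857; III: 0.00145629.
Posterior ∝ prior × likelihood. Numerator for I: 0.333333·0.0830173 = 0.0276724.
Normalizing constant: 0.333333·0.0830173 + 0.333333·0.142857 + 0.333333·0.00145629 = 0.0757769.
P(I | observation) = 0.0276724 / 0.0757769 = 0.365183.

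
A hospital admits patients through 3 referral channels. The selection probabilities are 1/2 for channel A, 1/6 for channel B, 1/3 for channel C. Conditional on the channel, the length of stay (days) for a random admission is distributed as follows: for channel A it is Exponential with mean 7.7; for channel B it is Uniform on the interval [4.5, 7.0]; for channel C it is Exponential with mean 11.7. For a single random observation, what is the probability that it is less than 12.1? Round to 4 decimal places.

0.7776

Conditional on each channel, P(X < 12.1): A: 0.792252; B: 1; C: 0.644485.
By total probability, P(X < 12.1) = 0.5·0.792252 + 0.166667·1 + 0.333333·0.644485 = 0.777621.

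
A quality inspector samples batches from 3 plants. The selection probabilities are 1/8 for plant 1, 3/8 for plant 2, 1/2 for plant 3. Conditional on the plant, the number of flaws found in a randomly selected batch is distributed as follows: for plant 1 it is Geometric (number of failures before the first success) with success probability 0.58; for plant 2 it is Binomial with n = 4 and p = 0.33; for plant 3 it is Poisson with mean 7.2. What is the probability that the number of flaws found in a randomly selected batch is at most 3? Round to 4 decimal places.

0.5276

Conditional on each plant, P(X ≤ 3): 1: 0.968883; 2: 0.988141; 3: 0.0719171.
By total probability, P(X ≤ 3) = 0.125·0.968883 + 0.375·0.988141 + 0.5·0.0719171 = 0.527622.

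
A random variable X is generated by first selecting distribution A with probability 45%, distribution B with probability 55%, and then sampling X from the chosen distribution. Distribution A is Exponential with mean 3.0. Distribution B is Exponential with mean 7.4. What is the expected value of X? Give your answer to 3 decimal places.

5.420

Component means — A: 3; B: 7.4.
E[X] = 0.45·3 + 0.55·7.4 = 5.42.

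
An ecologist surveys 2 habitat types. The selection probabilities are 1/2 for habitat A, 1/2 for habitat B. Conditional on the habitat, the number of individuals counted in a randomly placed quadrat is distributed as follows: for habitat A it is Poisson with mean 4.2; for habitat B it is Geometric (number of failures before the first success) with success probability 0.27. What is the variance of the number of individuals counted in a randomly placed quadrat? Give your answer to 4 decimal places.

7.6666

Per component, A: μ=4.2, E[X²]=21.84; B: μ=2.7037, E[X²]=17.3237.
E[X] = 0.5·4.2 + 0.5·2.7037 = 3.45185.
E[X²] = 0.5·21.84 + 0.5·17.3237 = 19.5819.
Var(X) = E[X²] − (E[X])² = 19.5819 − 11.9153 = 7.66658.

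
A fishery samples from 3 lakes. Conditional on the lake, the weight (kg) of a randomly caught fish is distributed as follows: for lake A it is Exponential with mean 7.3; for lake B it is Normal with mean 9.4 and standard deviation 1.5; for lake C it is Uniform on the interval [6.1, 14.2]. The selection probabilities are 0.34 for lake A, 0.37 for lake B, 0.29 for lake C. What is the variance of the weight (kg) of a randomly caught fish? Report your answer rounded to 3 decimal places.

21.953

Per component, A: μ=7.3, E[X²]=106.58; B: μ=9.4, E[X²]=90.61; C: μ=10.15, E[X²]=108.49.
E[X] = 0.34·7.3 + 0.37·9.4 + 0.29·10.15 = 8.9035.
E[X²] = 0.34·106.58 + 0.37·90.61 + 0.29·108.49 = 101.225.
Var(X) = E[X²] − (E[X])² = 101.225 − 79.2723 = 21.9527.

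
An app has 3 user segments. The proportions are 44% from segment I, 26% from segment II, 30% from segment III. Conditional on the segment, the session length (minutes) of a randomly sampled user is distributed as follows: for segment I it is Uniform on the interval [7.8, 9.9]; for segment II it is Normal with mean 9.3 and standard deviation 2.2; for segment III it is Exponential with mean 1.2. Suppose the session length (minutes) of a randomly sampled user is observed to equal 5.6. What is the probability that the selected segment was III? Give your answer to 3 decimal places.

0.170

Likelihoods f(5.6 | ·): I: 0; II: 0.0440843; III: 0.0078363.
Posterior ∝ prior × likelihood. Numerator for III: 0.3·0.0078363 = 0.00235089.
Normalizing constant: 0.44·0 + 0.26·0.0440843 + 0.3·0.0078363 = 0.0138128.
P(III | observation) = 0.00235089 / 0.0138128 = 0.170196.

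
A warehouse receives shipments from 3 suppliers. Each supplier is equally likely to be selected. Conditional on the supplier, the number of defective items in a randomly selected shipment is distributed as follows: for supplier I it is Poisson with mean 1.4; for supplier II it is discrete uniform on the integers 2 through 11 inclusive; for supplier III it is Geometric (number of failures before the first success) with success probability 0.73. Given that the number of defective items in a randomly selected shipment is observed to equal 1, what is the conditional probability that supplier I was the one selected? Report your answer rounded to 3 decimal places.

0.637

Likelihoods P(X=1 | ·): I: 0.345236; II: 0; III: 0.1971.
Posterior ∝ prior × likelihood. Numerator for I: 0.333333·0.345236 = 0.115079.
Normalizing constant: 0.333333·0.345236 + 0.333333·0 + 0.333333·0.1971 = 0.180779.
P(I | observation) = 0.115079 / 0.180779 = 0.636572.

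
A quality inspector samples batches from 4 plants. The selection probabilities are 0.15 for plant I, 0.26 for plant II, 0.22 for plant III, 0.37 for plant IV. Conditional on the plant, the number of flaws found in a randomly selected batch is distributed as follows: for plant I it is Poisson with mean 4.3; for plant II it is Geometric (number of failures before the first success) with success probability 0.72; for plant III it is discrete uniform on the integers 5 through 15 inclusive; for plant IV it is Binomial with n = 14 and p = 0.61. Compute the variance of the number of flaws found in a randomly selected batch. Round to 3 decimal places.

18.733

Per component, I: μ=4.3, E[X²]=22.79; II: μ=0.388889, E[X²]=0.691358; III: μ=10, E[X²]=110; IV: μ=8.54, E[X²]=76.2622.
E[X] = 0.15·4.3 + 0.26·0.388889 + 0.22·10 + 0.37·8.54 = 6.10591.
E[X²] = 0.15·22.79 + 0.26·0.691358 + 0.22·110 + 0.37·76.2622 = 56.0153.
Var(X) = E[X²] − (E[X])² = 56.0153 − 37.2822 = 18.7331.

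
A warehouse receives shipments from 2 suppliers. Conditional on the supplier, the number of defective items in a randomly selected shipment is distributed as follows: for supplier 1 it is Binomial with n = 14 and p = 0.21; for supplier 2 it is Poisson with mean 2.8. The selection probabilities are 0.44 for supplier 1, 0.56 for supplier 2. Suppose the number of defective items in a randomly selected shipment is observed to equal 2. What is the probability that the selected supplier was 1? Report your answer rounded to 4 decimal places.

Likelihoods P(X=2 | ·): 1: 0.23714; 2: 0.238375.
Posterior ∝ prior × likelihood. Numerator for 1: 0.44·0.23714 = 0.104342.
Normalizing constant: 0.44·0.23714 + 0.56·0.238375 = 0.237832.
P(1 | observation) = 0.104342 / 0.237832 = 0.43872.

0.4387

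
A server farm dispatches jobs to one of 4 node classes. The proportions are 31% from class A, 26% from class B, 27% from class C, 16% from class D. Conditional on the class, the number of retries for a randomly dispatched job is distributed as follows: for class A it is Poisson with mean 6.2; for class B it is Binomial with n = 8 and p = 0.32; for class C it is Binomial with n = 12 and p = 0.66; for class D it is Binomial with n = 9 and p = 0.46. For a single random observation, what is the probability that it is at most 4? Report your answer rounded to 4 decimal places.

Conditional on each class, P(X ≤ 4): A: 0.259177; B: 0.925036; C: 0.0212648; D: 0.597602.
By total probability, P(X ≤ 4) = 0.31·0.259177 + 0.26·0.925036 + 0.27·0.0212648 + 0.16·0.597602 = 0.422212.

0.4222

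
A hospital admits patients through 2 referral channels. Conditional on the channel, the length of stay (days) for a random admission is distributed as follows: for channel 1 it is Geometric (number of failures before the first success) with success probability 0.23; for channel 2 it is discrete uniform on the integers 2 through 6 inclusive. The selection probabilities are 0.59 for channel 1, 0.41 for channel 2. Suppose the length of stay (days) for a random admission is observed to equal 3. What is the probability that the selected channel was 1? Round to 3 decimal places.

0.430

Likelihoods P(X=3 | ·): 1: 0.105003; 2: 0.2.
Posterior ∝ prior × likelihood. Numerator for 1: 0.59·0.105003 = 0.0619515.
Normalizing constant: 0.59·0.105003 + 0.41·0.2 = 0.143952.
P(1 | observation) = 0.0619515 / 0.143952 = 0.430364.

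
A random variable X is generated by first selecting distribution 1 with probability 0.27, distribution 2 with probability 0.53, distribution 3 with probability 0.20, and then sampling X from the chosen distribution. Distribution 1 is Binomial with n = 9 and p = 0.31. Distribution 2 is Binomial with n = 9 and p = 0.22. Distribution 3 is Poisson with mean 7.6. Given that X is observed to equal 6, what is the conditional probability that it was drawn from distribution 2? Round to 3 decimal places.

Likelihoods P(X=6 | ·): 1: 0.0244904; 2: 0.00451959; 3: 0.13394.
Posterior ∝ prior × likelihood. Numerator for 2: 0.53·0.00451959 = 0.00239538.
Normalizing constant: 0.27·0.0244904 + 0.53·0.00451959 + 0.2·0.13394 = 0.0357958.
P(2 | observation) = 0.00239538 / 0.0357958 = 0.0669179.

0.067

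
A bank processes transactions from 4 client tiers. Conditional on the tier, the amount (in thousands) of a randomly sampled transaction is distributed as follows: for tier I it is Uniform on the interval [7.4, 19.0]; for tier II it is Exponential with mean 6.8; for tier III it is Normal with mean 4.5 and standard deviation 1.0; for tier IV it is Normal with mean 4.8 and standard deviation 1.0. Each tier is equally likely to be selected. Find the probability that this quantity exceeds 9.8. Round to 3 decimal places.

0.257

Conditional on each tier, P(X > 9.8): I: 0.793103; II: 0.236649; III: 5.79013e-08; IV: 2.86652e-07.
By total probability, P(X > 9.8) = 0.25·0.793103 + 0.25·0.236649 + 0.25·5.79013e-08 + 0.25·2.86652e-07 = 0.257438.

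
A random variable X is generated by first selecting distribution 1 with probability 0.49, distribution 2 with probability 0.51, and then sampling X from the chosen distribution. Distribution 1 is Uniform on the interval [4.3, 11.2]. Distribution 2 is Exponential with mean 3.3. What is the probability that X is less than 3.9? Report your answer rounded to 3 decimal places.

Conditional on each component, P(X < 3.9): 1: 0; 2: 0.693279.
By total probability, P(X < 3.9) = 0.49·0 + 0.51·0.693279 = 0.353573.

0.354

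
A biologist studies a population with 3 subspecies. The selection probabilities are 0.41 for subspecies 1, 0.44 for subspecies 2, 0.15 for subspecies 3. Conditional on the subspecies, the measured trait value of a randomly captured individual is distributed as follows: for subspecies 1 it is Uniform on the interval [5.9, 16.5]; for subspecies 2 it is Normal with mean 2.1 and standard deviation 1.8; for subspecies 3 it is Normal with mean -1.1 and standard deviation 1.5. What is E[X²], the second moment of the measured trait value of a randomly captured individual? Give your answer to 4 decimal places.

For each component E[X²] = Var + (mean)², giving 1: 134.803; 2: 7.65; 3: 3.46.
Overall E[X²] = 0.41·134.803 + 0.44·7.65 + 0.15·3.46 = 59.1544.

59.1544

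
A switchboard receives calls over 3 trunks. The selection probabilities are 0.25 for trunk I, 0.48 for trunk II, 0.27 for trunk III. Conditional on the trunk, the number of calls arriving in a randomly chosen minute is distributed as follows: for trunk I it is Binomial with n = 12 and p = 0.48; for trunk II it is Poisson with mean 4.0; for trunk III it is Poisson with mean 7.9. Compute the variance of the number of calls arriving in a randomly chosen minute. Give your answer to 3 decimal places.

Per component, I: μ=5.76, E[X²]=36.1728; II: μ=4, E[X²]=20; III: μ=7.9, E[X²]=70.31.
E[X] = 0.25·5.76 + 0.48·4 + 0.27·7.9 = 5.493.
E[X²] = 0.25·36.1728 + 0.48·20 + 0.27·70.31 = 37.6269.
Var(X) = E[X²] − (E[X])² = 37.6269 − 30.173 = 7.45385.

7.454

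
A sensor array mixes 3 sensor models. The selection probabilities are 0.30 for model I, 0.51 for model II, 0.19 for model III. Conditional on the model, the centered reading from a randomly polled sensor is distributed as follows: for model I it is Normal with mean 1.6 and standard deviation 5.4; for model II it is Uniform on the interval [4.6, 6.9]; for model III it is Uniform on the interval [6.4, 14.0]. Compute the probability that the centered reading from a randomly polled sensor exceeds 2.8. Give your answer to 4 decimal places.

Conditional on each model, P(X > 2.8): I: 0.41207; II: 1; III: 1.
By total probability, P(X > 2.8) = 0.3·0.41207 + 0.51·1 + 0.19·1 = 0.823621.

0.8236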